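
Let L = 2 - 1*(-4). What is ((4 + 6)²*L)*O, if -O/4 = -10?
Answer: 24000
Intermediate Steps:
O = 40 (O = -4*(-10) = 40)
L = 6 (L = 2 + 4 = 6)
((4 + 6)²*L)*O = ((4 + 6)²*6)*40 = (10²*6)*40 = (100*6)*40 = 600*40 = 24000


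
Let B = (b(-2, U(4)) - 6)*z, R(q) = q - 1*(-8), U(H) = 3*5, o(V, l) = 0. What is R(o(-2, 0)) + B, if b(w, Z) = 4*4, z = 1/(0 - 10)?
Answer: 7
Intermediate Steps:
z = -⅒ (z = 1/(-10) = -⅒ ≈ -0.10000)
U(H) = 15
R(q) = 8 + q (R(q) = q + 8 = 8 + q)
b(w, Z) = 16
B = -1 (B = (16 - 6)*(-⅒) = 10*(-⅒) = -1)
R(o(-2, 0)) + B = (8 + 0) - 1 = 8 - 1 = 7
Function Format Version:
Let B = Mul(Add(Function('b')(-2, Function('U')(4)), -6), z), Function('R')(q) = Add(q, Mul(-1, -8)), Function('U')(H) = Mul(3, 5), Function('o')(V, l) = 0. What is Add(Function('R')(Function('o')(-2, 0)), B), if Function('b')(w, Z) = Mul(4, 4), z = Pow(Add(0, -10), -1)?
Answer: 7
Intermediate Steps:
z = Rational(-1, 10) (z = Pow(-10, -1) = Rational(-1, 10) ≈ -0.10000)
Function('U')(H) = 15
Function('R')(q) = Add(8, q) (Function('R')(q) = Add(q, 8) = Add(8, q))
Function('b')(w, Z) = 16
B = -1 (B = Mul(Add(16, -6), Rational(-1, 10)) = Mul(10, Rational(-1, 10)) = -1)
Add(Function('R')(Function('o')(-2, 0)), B) = Add(Add(8, 0), -1) = Add(8, -1) = 7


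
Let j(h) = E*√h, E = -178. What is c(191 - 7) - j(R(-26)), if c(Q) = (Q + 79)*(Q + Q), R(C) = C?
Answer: 96784 + 178*I*√26 ≈ 96784.0 + 907.63*I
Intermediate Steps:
c(Q) = 2*Q*(79 + Q) (c(Q) = (79 + Q)*(2*Q) = 2*Q*(79 + Q))
j(h) = -178*√h
c(191 - 7) - j(R(-26)) = 2*(191 - 7)*(79 + (191 - 7)) - (-178)*√(-26) = 2*184*(79 + 184) - (-178)*I*√26 = 2*184*263 - (-178)*I*√26 = 96784 + 178*I*√26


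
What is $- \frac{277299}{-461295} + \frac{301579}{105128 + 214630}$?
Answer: $\frac{8436498461}{5463065430} \approx 1.5443$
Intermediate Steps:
$- \frac{277299}{-461295} + \frac{301579}{105128 + 214630} = \left(-277299\right) \left(- \frac{1}{461295}\right) + \frac{301579}{319758} = \frac{30811}{51255} + 301579 \cdot \frac{1}{319758} = \frac{30811}{51255} + \frac{301579}{319758} = \frac{8436498461}{5463065430}$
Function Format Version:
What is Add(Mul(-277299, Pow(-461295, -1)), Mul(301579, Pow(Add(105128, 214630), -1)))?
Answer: Rational(8436498461, 5463065430) ≈ 1.5443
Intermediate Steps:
Add(Mul(-277299, Pow(-461295, -1)), Mul(301579, Pow(Add(105128, 214630), -1))) = Add(Mul(-277299, Rational(-1, 461295)), Mul(301579, Pow(319758, -1))) = Add(Rational(30811, 51255), Mul(301579, Rational(1, 319758))) = Add(Rational(30811, 51255), Rational(301579, 319758)) = Rational(8436498461, 5463065430)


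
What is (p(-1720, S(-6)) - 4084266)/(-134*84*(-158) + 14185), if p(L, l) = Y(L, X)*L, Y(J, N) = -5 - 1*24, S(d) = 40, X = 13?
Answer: -4034386/1792633 ≈ -2.2505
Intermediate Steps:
Y(J, N) = -29 (Y(J, N) = -5 - 24 = -29)
p(L, l) = -29*L
(p(-1720, S(-6)) - 4084266)/(-134*84*(-158) + 14185) = (-29*(-1720) - 4084266)/(-134*84*(-158) + 14185) = (49880 - 4084266)/(-11256*(-158) + 14185) = -4034386/(1778448 + 14185) = -4034386/1792633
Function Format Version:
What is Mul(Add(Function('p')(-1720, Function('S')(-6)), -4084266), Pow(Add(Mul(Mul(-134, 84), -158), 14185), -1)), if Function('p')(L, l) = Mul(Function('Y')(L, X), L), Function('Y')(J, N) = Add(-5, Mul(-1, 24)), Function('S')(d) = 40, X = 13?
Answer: Rational(-4034386, 1792633) ≈ -2.2505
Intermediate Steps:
Function('Y')(J, N) = -29 (Function('Y')(J, N) = Add(-5, -24) = -29)
Function('p')(L, l) = Mul(-29, L)
Mul(Add(Function('p')(-1720, Function('S')(-6)), -4084266), Pow(Add(Mul(Mul(-134, 84), -158), 14185), -1)) = Mul(Add(Mul(-29, -1720), -4084266), Pow(Add(Mul(Mul(-134, 84), -158), 14185), -1)) = Mul(Add(49880, -4084266), Pow(Add(Mul(-11256, -158), 14185), -1)) = Mul(-4034386, Pow(Add(1778448, 14185), -1)) = Mul(-4034386, Pow(1792633, -1)) = Mul(-4034386, Rational(1, 1792633)) = Rational(-4034386, 1792633)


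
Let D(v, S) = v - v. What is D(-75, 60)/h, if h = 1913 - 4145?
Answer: 0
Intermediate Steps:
D(v, S) = 0
h = -2232
D(-75, 60)/h = 0/(-2232) = 0*(-1/2232) = 0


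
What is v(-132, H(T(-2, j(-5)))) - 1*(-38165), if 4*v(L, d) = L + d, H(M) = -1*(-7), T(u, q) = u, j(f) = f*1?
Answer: 152535/4 ≈ 38134.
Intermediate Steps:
j(f) = f
H(M) = 7
v(L, d) = L/4 + d/4 (v(L, d) = (L + d)/4 = L/4 + d/4)
v(-132, H(T(-2, j(-5)))) - 1*(-38165) = ((1/4)*(-132) + (1/4)*7) - 1*(-38165) = (-33 + 7/4) + 38165 = -125/4 + 38165 = 152535/4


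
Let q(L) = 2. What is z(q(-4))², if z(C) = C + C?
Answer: 16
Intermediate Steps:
z(C) = 2*C
z(q(-4))² = (2*2)² = 4² = 16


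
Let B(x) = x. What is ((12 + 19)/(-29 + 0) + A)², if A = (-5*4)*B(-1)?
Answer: 301401/841 ≈ 358.38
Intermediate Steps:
A = 20 (A = -5*4*(-1) = -20*(-1) = 20)
((12 + 19)/(-29 + 0) + A)² = ((12 + 19)/(-29 + 0) + 20)² = (31/(-29) + 20)² = (31*(-1/29) + 20)² = (-31/29 + 20)² = (549/29)² = 301401/841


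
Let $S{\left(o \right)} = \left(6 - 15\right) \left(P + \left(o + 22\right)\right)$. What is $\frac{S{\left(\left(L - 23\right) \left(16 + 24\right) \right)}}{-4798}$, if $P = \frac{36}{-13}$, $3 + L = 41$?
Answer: $\frac{36225}{31187} \approx 1.1615$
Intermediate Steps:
$L = 38$ ($L = -3 + 41 = 38$)
$P = - \frac{36}{13}$ ($P = 36 \left(- \frac{1}{13}\right) = - \frac{36}{13} \approx -2.7692$)
$S{\left(o \right)} = - \frac{2250}{13} - 9 o$ ($S{\left(o \right)} = \left(6 - 15\right) \left(- \frac{36}{13} + \left(o + 22\right)\right) = - 9 \left(- \frac{36}{13} + \left(22 + o\right)\right) = - 9 \left(\frac{250}{13} + o\right) = - \frac{2250}{13} - 9 o$)
$\frac{S{\left(\left(L - 23\right) \left(16 + 24\right) \right)}}{-4798} = \frac{- \frac{2250}{13} - 9 \left(38 - 23\right) \left(16 + 24\right)}{-4798} = \left(- \frac{2250}{13} - 9 \cdot 15 \cdot 40\right) \left(- \frac{1}{4798}\right) = \left(- \frac{2250}{13} - 5400\right) \left(- \frac{1}{4798}\right) = \left(- \frac{72450}{13}\right) \left(- \frac{1}{4798}\right) = \frac{36225}{31187}$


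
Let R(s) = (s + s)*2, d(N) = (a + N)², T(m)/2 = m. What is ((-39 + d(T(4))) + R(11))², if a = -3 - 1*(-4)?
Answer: 7396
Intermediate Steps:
T(m) = 2*m
a = 1 (a = -3 + 4 = 1)
d(N) = (1 + N)²
R(s) = 4*s (R(s) = (2*s)*2 = 4*s)
((-39 + d(T(4))) + R(11))² = ((-39 + (1 + 2*4)²) + 4*11)² = ((-39 + (1 + 8)²) + 44)² = ((-39 + 9²) + 44)² = ((-39 + 81) + 44)² = (42 + 44)² = 86² = 7396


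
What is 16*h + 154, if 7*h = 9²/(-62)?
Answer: 32770/217 ≈ 151.01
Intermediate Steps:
h = -81/434 (h = (9²/(-62))/7 = (81*(-1/62))/7 = (⅐)*(-81/62) = -81/434 ≈ -0.18664)
16*h + 154 = 16*(-81/434) + 154 = -648/217 + 154 = 32770/217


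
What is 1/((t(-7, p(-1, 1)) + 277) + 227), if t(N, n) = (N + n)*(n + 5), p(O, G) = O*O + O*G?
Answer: 1/469 ≈ 0.0021322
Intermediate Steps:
p(O, G) = O² + G*O
t(N, n) = (5 + n)*(N + n) (t(N, n) = (N + n)*(5 + n) = (5 + n)*(N + n))
1/((t(-7, p(-1, 1)) + 277) + 227) = 1/((((-(1 - 1))² + 5*(-7) + 5*(-(1 - 1)) - (-7)*(1 - 1)) + 277) + 227) = 1/((((-1*0)² - 35 + 5*(-1*0) - (-7)*0) + 277) + 227) = 1/(((0² - 35 + 5*0 - 7*0) + 277) + 227) = 1/(((0 - 35 + 0 + 0) + 277) + 227) = 1/((-35 + 277) + 227) = 1/(242 + 227) = 1/469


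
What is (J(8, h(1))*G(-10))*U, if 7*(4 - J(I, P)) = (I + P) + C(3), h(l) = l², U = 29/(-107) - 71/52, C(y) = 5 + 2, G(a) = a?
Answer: 273150/9737 ≈ 28.053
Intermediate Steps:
C(y) = 7
U = -9105/5564 (U = 29*(-1/107) - 71*1/52 = -29/107 - 71/52 = -9105/5564 ≈ -1.6364)
J(I, P) = 3 - I/7 - P/7 (J(I, P) = 4 - ((I + P) + 7)/7 = 4 - (7 + I + P)/7 = 4 + (-1 - I/7 - P/7) = 3 - I/7 - P/7)
(J(8, h(1))*G(-10))*U = ((3 - ⅐*8 - ⅐*1²)*(-10))*(-9105/5564) = ((3 - 8/7 - ⅐*1)*(-10))*(-9105/5564) = ((3 - 8/7 - ⅐)*(-10))*(-9105/5564) = ((12/7)*(-10))*(-9105/5564) = -120/7*(-9105/5564) = 273150/9737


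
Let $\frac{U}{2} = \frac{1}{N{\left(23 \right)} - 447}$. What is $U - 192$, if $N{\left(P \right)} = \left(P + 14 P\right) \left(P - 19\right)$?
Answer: $- \frac{179134}{933} \approx -192.0$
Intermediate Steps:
$N{\left(P \right)} = 15 P \left(-19 + P\right)$
$U = \frac{2}{933}$ ($U = \frac{2}{15 \cdot 23 \left(-19 + 23\right) - 447} = \frac{2}{15 \cdot 23 \cdot 4 - 447} = \frac{2}{1380 - 447} = \frac{2}{933} \approx 0.0021436$)
$U - 192 = \frac{2}{933} - 192 = - \frac{179134}{933}$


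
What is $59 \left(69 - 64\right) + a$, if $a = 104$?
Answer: $399$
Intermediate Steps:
$59 \left(69 - 64\right) + a = 59 \left(69 - 64\right) + 104 = 59 \cdot 5 + 104 = 295 + 104 = 399$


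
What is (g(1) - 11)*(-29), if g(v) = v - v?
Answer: 319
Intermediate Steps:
g(v) = 0
(g(1) - 11)*(-29) = (0 - 11)*(-29) = -11*(-29) = 319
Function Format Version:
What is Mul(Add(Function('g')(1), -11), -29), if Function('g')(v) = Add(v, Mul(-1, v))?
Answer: 319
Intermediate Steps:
Function('g')(v) = 0
Mul(Add(Function('g')(1), -11), -29) = Mul(Add(0, -11), -29) = Mul(-11, -29) = 319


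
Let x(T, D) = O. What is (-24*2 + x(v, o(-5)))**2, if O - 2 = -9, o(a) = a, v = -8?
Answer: 3025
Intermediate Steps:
O = -7 (O = 2 - 9 = -7)
x(T, D) = -7
(-24*2 + x(v, o(-5)))**2 = (-24*2 - 7)**2 = (-48 - 7)**2 = (-55)**2 = 3025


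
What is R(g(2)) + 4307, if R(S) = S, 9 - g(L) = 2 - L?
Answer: 4316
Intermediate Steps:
g(L) = 7 + L (g(L) = 9 - (2 - L) = 9 + (-2 + L) = 7 + L)
R(g(2)) + 4307 = (7 + 2) + 4307 = 9 + 4307 = 4316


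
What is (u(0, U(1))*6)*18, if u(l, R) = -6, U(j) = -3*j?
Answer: -648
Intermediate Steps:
(u(0, U(1))*6)*18 = -6*6*18 = -36*18 = -648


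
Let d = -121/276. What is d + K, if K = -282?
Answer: -77953/276 ≈ -282.44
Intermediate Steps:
d = -121/276 (d = -121*1/276 = -121/276 ≈ -0.43841)
d + K = -121/276 - 282 = -77953/276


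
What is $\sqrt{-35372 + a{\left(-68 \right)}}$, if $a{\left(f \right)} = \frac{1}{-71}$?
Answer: $\frac{i \sqrt{178310323}}{71} \approx 188.07 i$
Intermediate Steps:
$a{\left(f \right)} = - \frac{1}{71}$
$\sqrt{-35372 + a{\left(-68 \right)}} = \sqrt{-35372 - \frac{1}{71}} = \sqrt{- \frac{2511413}{71}} = \frac{i \sqrt{178310323}}{71}$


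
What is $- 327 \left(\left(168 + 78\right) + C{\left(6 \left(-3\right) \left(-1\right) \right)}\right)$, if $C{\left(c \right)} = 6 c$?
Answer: $-115758$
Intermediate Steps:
$- 327 \left(\left(168 + 78\right) + C{\left(6 \left(-3\right) \left(-1\right) \right)}\right) = - 327 \left(\left(168 + 78\right) + 6 \cdot 6 \left(-3\right) \left(-1\right)\right) = - 327 \left(246 + 6 \left(\left(-18\right) \left(-1\right)\right)\right) = - 327 \left(246 + 6 \cdot 18\right) = - 327 \left(246 + 108\right) = \left(-327\right) 354 = -115758$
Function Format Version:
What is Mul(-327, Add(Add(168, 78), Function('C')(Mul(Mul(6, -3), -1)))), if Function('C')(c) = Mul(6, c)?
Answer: -115758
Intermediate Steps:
Mul(-327, Add(Add(168, 78), Function('C')(Mul(Mul(6, -3), -1)))) = Mul(-327, Add(Add(168, 78), Mul(6, Mul(Mul(6, -3), -1)))) = Mul(-327, Add(246, Mul(6, Mul(-18, -1)))) = Mul(-327, Add(246, Mul(6, 18))) = Mul(-327, Add(246, 108)) = Mul(-327, 354) = -115758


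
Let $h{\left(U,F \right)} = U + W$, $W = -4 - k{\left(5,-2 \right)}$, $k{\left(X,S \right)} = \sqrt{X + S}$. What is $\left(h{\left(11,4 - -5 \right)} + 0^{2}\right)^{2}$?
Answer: $\left(7 - \sqrt{3}\right)^{2} \approx 27.751$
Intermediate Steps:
$k{\left(X,S \right)} = \sqrt{S + X}$
$W = -4 - \sqrt{3}$ ($W = -4 - \sqrt{-2 + 5} = -4 - \sqrt{3} \approx -5.732$)
$h{\left(U,F \right)} = -4 + U - \sqrt{3}$ ($h{\left(U,F \right)} = U - \left(4 + \sqrt{3}\right) = -4 + U - \sqrt{3}$)
$\left(h{\left(11,4 - -5 \right)} + 0^{2}\right)^{2} = \left(\left(-4 + 11 - \sqrt{3}\right) + 0^{2}\right)^{2} = \left(\left(7 - \sqrt{3}\right) + 0\right)^{2} = \left(7 - \sqrt{3}\right)^{2}$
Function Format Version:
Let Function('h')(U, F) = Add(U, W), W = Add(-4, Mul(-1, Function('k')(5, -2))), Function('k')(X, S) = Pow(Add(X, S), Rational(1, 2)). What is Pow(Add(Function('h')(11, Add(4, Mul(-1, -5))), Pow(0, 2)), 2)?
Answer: Pow(Add(7, Mul(-1, Pow(3, Rational(1, 2)))), 2) ≈ 27.751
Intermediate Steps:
Function('k')(X, S) = Pow(Add(S, X), Rational(1, 2))
W = Add(-4, Mul(-1, Pow(3, Rational(1, 2)))) (W = Add(-4, Mul(-1, Pow(Add(-2, 5), Rational(1, 2)))) = Add(-4, Mul(-1, Pow(3, Rational(1, 2)))) ≈ -5.7320)
Function('h')(U, F) = Add(-4, U, Mul(-1, Pow(3, Rational(1, 2)))) (Function('h')(U, F) = Add(U, Add(-4, Mul(-1, Pow(3, Rational(1, 2))))) = Add(-4, U, Mul(-1, Pow(3, Rational(1, 2)))))
Pow(Add(Function('h')(11, Add(4, Mul(-1, -5))), Pow(0, 2)), 2) = Pow(Add(Add(-4, 11, Mul(-1, Pow(3, Rational(1, 2)))), Pow(0, 2)), 2) = Pow(Add(Add(7, Mul(-1, Pow(3, Rational(1, 2)))), 0), 2) = Pow(Add(7, Mul(-1, Pow(3, Rational(1, 2)))), 2)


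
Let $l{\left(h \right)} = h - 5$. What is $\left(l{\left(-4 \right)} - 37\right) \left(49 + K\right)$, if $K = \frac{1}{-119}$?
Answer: $- \frac{268180}{119} \approx -2253.6$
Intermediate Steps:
$l{\left(h \right)} = -5 + h$ ($l{\left(h \right)} = h - 5 = -5 + h$)
$K = - \frac{1}{119} \approx -0.0084034$
$\left(l{\left(-4 \right)} - 37\right) \left(49 + K\right) = \left(\left(-5 - 4\right) - 37\right) \left(49 - \frac{1}{119}\right) = \left(-9 - 37\right) \frac{5830}{119} = \left(-46\right) \frac{5830}{119} = - \frac{268180}{119}$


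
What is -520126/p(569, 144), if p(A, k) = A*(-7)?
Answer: 520126/3983 ≈ 130.59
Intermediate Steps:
p(A, k) = -7*A
-520126/p(569, 144) = -520126/((-7*569)) = -520126/(-3983) = -520126*(-1/3983) = 520126/3983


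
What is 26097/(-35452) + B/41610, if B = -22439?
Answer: -49510621/38819940 ≈ -1.2754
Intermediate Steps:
26097/(-35452) + B/41610 = 26097/(-35452) - 22439/41610 = 26097*(-1/35452) - 22439*1/41610 = -26097/35452 - 1181/2190 = -49510621/38819940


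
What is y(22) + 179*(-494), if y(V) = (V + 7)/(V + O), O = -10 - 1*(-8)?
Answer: -1768491/20 ≈ -88425.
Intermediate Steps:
O = -2 (O = -10 + 8 = -2)
y(V) = (7 + V)/(-2 + V) (y(V) = (V + 7)/(V - 2) = (7 + V)/(-2 + V))
y(22) + 179*(-494) = (7 + 22)/(-2 + 22) + 179*(-494) = 29/20 - 88426 = -1768491/20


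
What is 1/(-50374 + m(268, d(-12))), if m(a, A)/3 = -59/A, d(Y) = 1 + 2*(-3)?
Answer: -5/251693 ≈ -1.9865e-5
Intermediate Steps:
d(Y) = -5 (d(Y) = 1 - 6 = -5)
m(a, A) = -177/A (m(a, A) = 3*(-59/A) = -177/A)
1/(-50374 + m(268, d(-12))) = 1/(-50374 - 177/(-5)) = 1/(-50374 - 177*(-1/5)) = 1/(-50374 + 177/5) = 1/(-251693/5) = -5/251693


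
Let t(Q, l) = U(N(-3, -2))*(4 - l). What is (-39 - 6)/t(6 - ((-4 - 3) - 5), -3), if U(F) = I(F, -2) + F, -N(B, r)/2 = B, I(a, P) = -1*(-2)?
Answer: -45/56 ≈ -0.80357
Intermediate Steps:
I(a, P) = 2
N(B, r) = -2*B
U(F) = 2 + F
t(Q, l) = 32 - 8*l (t(Q, l) = (2 - 2*(-3))*(4 - l) = (2 + 6)*(4 - l) = 8*(4 - l) = 32 - 8*l)
(-39 - 6)/t(6 - ((-4 - 3) - 5), -3) = (-39 - 6)/(32 - 8*(-3)) = -45/(32 + 24) = -45/56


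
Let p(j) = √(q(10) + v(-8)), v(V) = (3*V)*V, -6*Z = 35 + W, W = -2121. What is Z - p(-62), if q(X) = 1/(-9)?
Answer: 1043/3 - √1727/3 ≈ 333.81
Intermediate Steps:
q(X) = -⅑
Z = 1043/3 (Z = -(35 - 2121)/6 = -⅙*(-2086) = 1043/3 ≈ 347.67)
v(V) = 3*V²
p(j) = √1727/3 (p(j) = √(-⅑ + 3*(-8)²) = √(-⅑ + 3*64) = √(-⅑ + 192) = √(1727/9) = √1727/3)
Z - p(-62) = 1043/3 - √1727/3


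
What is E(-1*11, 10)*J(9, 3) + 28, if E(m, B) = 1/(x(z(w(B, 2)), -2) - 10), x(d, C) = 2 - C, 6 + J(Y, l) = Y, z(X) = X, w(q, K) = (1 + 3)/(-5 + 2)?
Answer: 55/2 ≈ 27.500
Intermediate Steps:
w(q, K) = -4/3 (w(q, K) = 4/(-3) = 4*(-⅓) = -4/3)
J(Y, l) = -6 + Y
E(m, B) = -⅙ (E(m, B) = 1/((2 - 1*(-2)) - 10) = 1/((2 + 2) - 10) = 1/(4 - 10) = 1/(-6) = -⅙)
E(-1*11, 10)*J(9, 3) + 28 = -(-6 + 9)/6 + 28 = -⅙*3 + 28 = -½ + 28 = 55/2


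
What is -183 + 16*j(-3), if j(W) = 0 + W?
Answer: -231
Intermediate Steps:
j(W) = W
-183 + 16*j(-3) = -183 + 16*(-3) = -183 - 48 = -231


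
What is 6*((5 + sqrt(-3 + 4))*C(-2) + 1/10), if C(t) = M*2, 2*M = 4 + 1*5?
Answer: 1623/5 ≈ 324.60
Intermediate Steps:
M = 9/2 (M = (4 + 1*5)/2 = (4 + 5)/2 = (1/2)*9 = 9/2 ≈ 4.5000)
C(t) = 9 (C(t) = (9/2)*2 = 9)
6*((5 + sqrt(-3 + 4))*C(-2) + 1/10) = 6*((5 + sqrt(-3 + 4))*9 + 1/10) = 6*((5 + sqrt(1))*9 + 1/10) = 6*((5 + 1)*9 + 1/10) = 6*(6*9 + 1/10) = 6*(54 + 1/10) = 6*(541/10) = 1623/5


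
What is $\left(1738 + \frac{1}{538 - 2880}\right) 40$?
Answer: $\frac{81407900}{1171} \approx 69520.0$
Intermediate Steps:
$\left(1738 + \frac{1}{538 - 2880}\right) 40 = \left(1738 + \frac{1}{-2342}\right) 40 = \left(1738 - \frac{1}{2342}\right) 40 = \frac{4070395}{2342} \cdot 40 = \frac{81407900}{1171}$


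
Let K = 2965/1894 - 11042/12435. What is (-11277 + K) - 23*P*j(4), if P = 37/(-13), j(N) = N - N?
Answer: -265578707303/23551890 ≈ -11276.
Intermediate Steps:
j(N) = 0
K = 15956227/23551890 (K = 2965*(1/1894) - 11042*1/12435 = 2965/1894 - 11042/12435 = 15956227/23551890 ≈ 0.67749)
P = -37/13 (P = 37*(-1/13) = -37/13 ≈ -2.8462)
(-11277 + K) - 23*P*j(4) = (-11277 + 15956227/23551890) - 23*(-37/13)*0 = -265578707303/23551890 - (-851)*0/13 = -265578707303/23551890 - 1*0 = -265578707303/23551890 + 0 = -265578707303/23551890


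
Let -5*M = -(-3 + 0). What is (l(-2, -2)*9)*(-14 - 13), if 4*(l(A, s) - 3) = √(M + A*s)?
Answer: -729 - 243*√85/20 ≈ -841.02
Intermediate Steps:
M = -⅗ (M = -(-1)*(-3 + 0)/5 = -(-1)*(-3)/5 = -⅕*3 = -⅗ ≈ -0.60000)
l(A, s) = 3 + √(-⅗ + A*s)/4
(l(-2, -2)*9)*(-14 - 13) = ((3 + √(-15 + 25*(-2)*(-2))/20)*9)*(-14 - 13) = ((3 + √(-15 + 100)/20)*9)*(-27) = ((3 + √85/20)*9)*(-27) = (27 + 9*√85/20)*(-27) = -729 - 243*√85/20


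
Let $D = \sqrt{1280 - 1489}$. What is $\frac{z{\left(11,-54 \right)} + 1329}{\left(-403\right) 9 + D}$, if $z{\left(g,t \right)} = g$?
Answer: $- \frac{2430090}{6577669} - \frac{670 i \sqrt{209}}{6577669} \approx -0.36945 - 0.0014726 i$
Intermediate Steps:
$D = i \sqrt{209}$ ($D = \sqrt{-209} = i \sqrt{209} \approx 14.457 i$)
$\frac{z{\left(11,-54 \right)} + 1329}{\left(-403\right) 9 + D} = \frac{11 + 1329}{\left(-403\right) 9 + i \sqrt{209}} = \frac{1340}{-3627 + i \sqrt{209}}$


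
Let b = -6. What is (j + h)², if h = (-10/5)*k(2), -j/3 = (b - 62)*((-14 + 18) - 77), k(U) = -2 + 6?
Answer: 222010000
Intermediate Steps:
k(U) = 4
j = -14892 (j = -3*(-6 - 62)*((-14 + 18) - 77) = -(-204)*(4 - 77) = -(-204)*(-73) = -3*4964 = -14892)
h = -8 (h = -10/5*4 = -10*⅕*4 = -2*4 = -8)
(j + h)² = (-14892 - 8)² = (-14900)² = 222010000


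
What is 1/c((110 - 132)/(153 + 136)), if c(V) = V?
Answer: -289/22 ≈ -13.136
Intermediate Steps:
1/c((110 - 132)/(153 + 136)) = 1/((110 - 132)/(153 + 136)) = 1/(-22/289) = -289/22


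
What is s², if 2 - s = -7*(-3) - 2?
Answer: 289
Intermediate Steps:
s = -17 (s = 2 - (-7*(-3) - 2) = 2 - (21 - 2) = 2 - 1*19 = 2 - 19 = -17)
s² = (-17)² = 289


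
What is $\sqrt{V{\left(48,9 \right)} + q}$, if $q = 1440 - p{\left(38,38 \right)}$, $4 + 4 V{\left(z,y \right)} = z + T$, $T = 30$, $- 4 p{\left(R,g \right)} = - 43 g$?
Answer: $5 \sqrt{42} \approx 32.404$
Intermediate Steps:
$p{\left(R,g \right)} = \frac{43 g}{4}$ ($p{\left(R,g \right)} = - \frac{\left(-43\right) g}{4} = \frac{43 g}{4}$)
$V{\left(z,y \right)} = \frac{13}{2} + \frac{z}{4}$ ($V{\left(z,y \right)} = -1 + \frac{z + 30}{4} = -1 + \frac{30 + z}{4} = -1 + \left(\frac{15}{2} + \frac{z}{4}\right) = \frac{13}{2} + \frac{z}{4}$)
$q = \frac{2063}{2}$ ($q = 1440 - \frac{43}{4} \cdot 38 = 1440 - \frac{817}{2} = \frac{2063}{2} \approx 1031.5$)
$\sqrt{V{\left(48,9 \right)} + q} = \sqrt{\left(\frac{13}{2} + \frac{1}{4} \cdot 48\right) + \frac{2063}{2}} = \sqrt{\left(\frac{13}{2} + 12\right) + \frac{2063}{2}} = \sqrt{\frac{37}{2} + \frac{2063}{2}} = \sqrt{1050} = 5 \sqrt{42}$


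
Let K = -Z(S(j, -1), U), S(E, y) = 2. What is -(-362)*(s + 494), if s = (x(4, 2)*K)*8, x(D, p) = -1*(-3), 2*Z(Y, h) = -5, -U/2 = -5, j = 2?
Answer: 200548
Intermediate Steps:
U = 10 (U = -2*(-5) = 10)
Z(Y, h) = -5/2 (Z(Y, h) = (1/2)*(-5) = -5/2)
K = 5/2 (K = -1*(-5/2) = 5/2 ≈ 2.5000)
x(D, p) = 3
s = 60 (s = (3*(5/2))*8 = (15/2)*8 = 60)
-(-362)*(s + 494) = -(-362)*(60 + 494) = -(-362)*554 = -1*(-200548) = 200548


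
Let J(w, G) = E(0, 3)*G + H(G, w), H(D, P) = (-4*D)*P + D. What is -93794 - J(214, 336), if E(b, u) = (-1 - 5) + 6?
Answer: 193486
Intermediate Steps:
E(b, u) = 0 (E(b, u) = -6 + 6 = 0)
H(D, P) = D - 4*D*P (H(D, P) = -4*D*P + D = D - 4*D*P)
J(w, G) = G*(1 - 4*w) (J(w, G) = 0*G + G*(1 - 4*w) = 0 + G*(1 - 4*w) = G*(1 - 4*w))
-93794 - J(214, 336) = -93794 - 336*(1 - 4*214) = -93794 - 336*(1 - 856) = -93794 - 336*(-855) = -93794 - 1*(-287280) = -93794 + 287280 = 193486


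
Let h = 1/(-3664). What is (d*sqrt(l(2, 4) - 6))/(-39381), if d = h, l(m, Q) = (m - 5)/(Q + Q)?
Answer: I*sqrt(102)/577167936 ≈ 1.7498e-8*I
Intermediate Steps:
h = -1/3664 ≈ -0.00027293
l(m, Q) = (-5 + m)/(2*Q) (l(m, Q) = (-5 + m)/((2*Q)) = (-5 + m)*(1/(2*Q)) = (-5 + m)/(2*Q))
d = -1/3664 ≈ -0.00027293
(d*sqrt(l(2, 4) - 6))/(-39381) = -sqrt((1/2)*(-5 + 2)/4 - 6)/3664/(-39381) = -sqrt((1/2)*(1/4)*(-3) - 6)/3664*(-1/39381) = -sqrt(-3/8 - 6)/3664*(-1/39381) = -I*sqrt(102)/14656*(-1/39381) = I*sqrt(102)/577167936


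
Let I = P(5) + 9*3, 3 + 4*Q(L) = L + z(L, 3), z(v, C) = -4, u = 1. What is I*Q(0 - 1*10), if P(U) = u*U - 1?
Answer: -527/4 ≈ -131.75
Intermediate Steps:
P(U) = -1 + U (P(U) = 1*U - 1 = U - 1 = -1 + U)
Q(L) = -7/4 + L/4 (Q(L) = -3/4 + (L - 4)/4 = -3/4 + (-4 + L)/4 = -3/4 + (-1 + L/4) = -7/4 + L/4)
I = 31 (I = (-1 + 5) + 9*3 = 4 + 27 = 31)
I*Q(0 - 1*10) = 31*(-7/4 + (0 - 1*10)/4) = 31*(-7/4 + (0 - 10)/4) = 31*(-7/4 + (1/4)*(-10)) = 31*(-7/4 - 5/2) = 31*(-17/4) = -527/4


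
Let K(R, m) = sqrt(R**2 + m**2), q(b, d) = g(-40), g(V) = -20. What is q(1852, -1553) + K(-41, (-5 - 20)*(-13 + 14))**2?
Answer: 2286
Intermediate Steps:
q(b, d) = -20
q(1852, -1553) + K(-41, (-5 - 20)*(-13 + 14))**2 = -20 + (sqrt((-41)**2 + ((-5 - 20)*(-13 + 14))**2))**2 = -20 + (sqrt(1681 + (-25*1)**2))**2 = -20 + (sqrt(1681 + (-25)**2))**2 = -20 + (sqrt(1681 + 625))**2 = -20 + (sqrt(2306))**2 = -20 + 2306 = 2286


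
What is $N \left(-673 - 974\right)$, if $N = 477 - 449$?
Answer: $-46116$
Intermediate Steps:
$N = 28$
$N \left(-673 - 974\right) = 28 \left(-673 - 974\right) = 28 \left(-1647\right) = -46116$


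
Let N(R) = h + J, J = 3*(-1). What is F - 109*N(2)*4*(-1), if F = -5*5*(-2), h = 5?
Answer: 922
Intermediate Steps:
J = -3
N(R) = 2 (N(R) = 5 - 3 = 2)
F = 50 (F = -25*(-2) = 50)
F - 109*N(2)*4*(-1) = 50 - 109*2*4*(-1) = 50 - 872*(-1) = 50 - 109*(-8) = 50 + 872 = 922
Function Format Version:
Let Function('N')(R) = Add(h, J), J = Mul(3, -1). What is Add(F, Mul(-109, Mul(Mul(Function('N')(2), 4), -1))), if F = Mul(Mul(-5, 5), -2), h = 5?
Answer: 922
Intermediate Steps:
J = -3
Function('N')(R) = 2 (Function('N')(R) = Add(5, -3) = 2)
F = 50 (F = Mul(-25, -2) = 50)
Add(F, Mul(-109, Mul(Mul(Function('N')(2), 4), -1))) = Add(50, Mul(-109, Mul(Mul(2, 4), -1))) = Add(50, Mul(-109, Mul(8, -1))) = Add(50, Mul(-109, -8)) = Add(50, 872) = 922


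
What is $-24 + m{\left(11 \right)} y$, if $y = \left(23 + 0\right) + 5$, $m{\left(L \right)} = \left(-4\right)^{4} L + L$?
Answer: $79132$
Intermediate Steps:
$m{\left(L \right)} = 257 L$ ($m{\left(L \right)} = 256 L + L = 257 L$)
$y = 28$ ($y = 23 + 5 = 28$)
$-24 + m{\left(11 \right)} y = -24 + 257 \cdot 11 \cdot 28 = -24 + 2827 \cdot 28 = -24 + 79156 = 79132$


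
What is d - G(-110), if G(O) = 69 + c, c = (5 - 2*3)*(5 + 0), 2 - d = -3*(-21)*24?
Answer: -1574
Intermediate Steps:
d = -1510 (d = 2 - (-3*(-21))*24 = 2 - 63*24 = 2 - 1*1512 = 2 - 1512 = -1510)
c = -5 (c = (5 - 6)*5 = -1*5 = -5)
G(O) = 64 (G(O) = 69 - 5 = 64)
d - G(-110) = -1510 - 1*64 = -1510 - 64 = -1574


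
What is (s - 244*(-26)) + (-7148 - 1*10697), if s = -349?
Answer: -11850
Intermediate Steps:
(s - 244*(-26)) + (-7148 - 1*10697) = (-349 - 244*(-26)) + (-7148 - 1*10697) = (-349 + 6344) + (-7148 - 10697) = 5995 - 17845 = -11850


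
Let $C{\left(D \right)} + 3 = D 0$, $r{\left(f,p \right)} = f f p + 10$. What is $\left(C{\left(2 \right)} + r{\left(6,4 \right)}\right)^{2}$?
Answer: $22801$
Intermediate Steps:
$r{\left(f,p \right)} = 10 + p f^{2}$ ($r{\left(f,p \right)} = f^{2} p + 10 = p f^{2} + 10 = 10 + p f^{2}$)
$C{\left(D \right)} = -3$ ($C{\left(D \right)} = -3 + D 0 = -3 + 0 = -3$)
$\left(C{\left(2 \right)} + r{\left(6,4 \right)}\right)^{2} = \left(-3 + \left(10 + 4 \cdot 6^{2}\right)\right)^{2} = \left(-3 + \left(10 + 4 \cdot 36\right)\right)^{2} = \left(-3 + \left(10 + 144\right)\right)^{2} = \left(-3 + 154\right)^{2} = 151^{2} = 22801$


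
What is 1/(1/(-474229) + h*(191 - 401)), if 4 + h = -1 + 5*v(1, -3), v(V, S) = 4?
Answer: -474229/1493821351 ≈ -0.00031746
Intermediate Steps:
h = 15 (h = -4 + (-1 + 5*4) = -4 + (-1 + 20) = -4 + 19 = 15)
1/(1/(-474229) + h*(191 - 401)) = 1/(1/(-474229) + 15*(191 - 401)) = 1/(-1/474229 + 15*(-210)) = 1/(-1/474229 - 3150) = 1/(-1493821351/474229) = -474229/1493821351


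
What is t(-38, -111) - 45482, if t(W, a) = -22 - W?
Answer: -45466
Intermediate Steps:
t(-38, -111) - 45482 = (-22 - 1*(-38)) - 45482 = (-22 + 38) - 45482 = 16 - 45482 = -45466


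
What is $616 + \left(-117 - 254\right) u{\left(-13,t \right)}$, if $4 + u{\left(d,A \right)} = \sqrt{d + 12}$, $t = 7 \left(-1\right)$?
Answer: $2100 - 371 i \approx 2100.0 - 371.0 i$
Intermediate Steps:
$t = -7$
$u{\left(d,A \right)} = -4 + \sqrt{12 + d}$ ($u{\left(d,A \right)} = -4 + \sqrt{d + 12} = -4 + \sqrt{12 + d}$)
$616 + \left(-117 - 254\right) u{\left(-13,t \right)} = 616 + \left(-117 - 254\right) \left(-4 + \sqrt{12 - 13}\right) = 616 + \left(-117 - 254\right) \left(-4 + \sqrt{-1}\right) = 616 - 371 \left(-4 + i\right) = 616 + \left(1484 - 371 i\right) = 2100 - 371 i$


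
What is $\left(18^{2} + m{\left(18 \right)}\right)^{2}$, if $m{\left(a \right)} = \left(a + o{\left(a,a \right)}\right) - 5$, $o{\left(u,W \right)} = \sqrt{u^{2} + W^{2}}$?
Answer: $114217 + 12132 \sqrt{2} \approx 1.3137 \cdot 10^{5}$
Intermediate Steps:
$o{\left(u,W \right)} = \sqrt{W^{2} + u^{2}}$
$m{\left(a \right)} = -5 + a + \sqrt{2} \sqrt{a^{2}}$ ($m{\left(a \right)} = \left(a + \sqrt{a^{2} + a^{2}}\right) - 5 = \left(a + \sqrt{2 a^{2}}\right) - 5 = \left(a + \sqrt{2} \sqrt{a^{2}}\right) - 5 = -5 + a + \sqrt{2} \sqrt{a^{2}}$)
$\left(18^{2} + m{\left(18 \right)}\right)^{2} = \left(18^{2} + \left(-5 + 18 + \sqrt{2} \sqrt{18^{2}}\right)\right)^{2} = \left(324 + \left(-5 + 18 + \sqrt{2} \sqrt{324}\right)\right)^{2} = \left(324 + \left(-5 + 18 + \sqrt{2} \cdot 18\right)\right)^{2} = \left(324 + \left(-5 + 18 + 18 \sqrt{2}\right)\right)^{2} = \left(324 + \left(13 + 18 \sqrt{2}\right)\right)^{2} = \left(337 + 18 \sqrt{2}\right)^{2}$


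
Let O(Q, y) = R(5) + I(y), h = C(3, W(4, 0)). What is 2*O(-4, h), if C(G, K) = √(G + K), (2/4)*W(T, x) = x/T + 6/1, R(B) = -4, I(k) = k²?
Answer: 22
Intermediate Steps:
W(T, x) = 12 + 2*x/T (W(T, x) = 2*(x/T + 6/1) = 2*(x/T + 6*1) = 2*(x/T + 6) = 2*(6 + x/T) = 12 + 2*x/T)
h = √15 (h = √(3 + (12 + 2*0/4)) = √(3 + (12 + 2*0*(¼))) = √(3 + (12 + 0)) = √(3 + 12) = √15 ≈ 3.8730)
O(Q, y) = -4 + y²
2*O(-4, h) = 2*(-4 + (√15)²) = 2*(-4 + 15) = 2*11 = 22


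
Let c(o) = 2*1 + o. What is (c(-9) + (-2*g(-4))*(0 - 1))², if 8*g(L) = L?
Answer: 64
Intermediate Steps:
g(L) = L/8
c(o) = 2 + o
(c(-9) + (-2*g(-4))*(0 - 1))² = ((2 - 9) + (-(-4)/4)*(0 - 1))² = (-7 - 2*(-½)*(-1))² = (-7 + 1*(-1))² = (-7 - 1)² = (-8)² = 64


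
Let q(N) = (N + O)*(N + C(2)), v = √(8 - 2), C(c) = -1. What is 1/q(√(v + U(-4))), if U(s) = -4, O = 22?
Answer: 1/(-26 + √6 + 21*I*√(4 - √6)) ≈ -0.019017 - 0.021115*I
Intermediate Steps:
v = √6 ≈ 2.4495
q(N) = (-1 + N)*(22 + N) (q(N) = (N + 22)*(N - 1) = (22 + N)*(-1 + N) = (-1 + N)*(22 + N))
1/q(√(v + U(-4))) = 1/(-22 + (√(√6 - 4))² + 21*√(√6 - 4)) = 1/(-22 + (√(-4 + √6))² + 21*√(-4 + √6)) = 1/(-22 + (-4 + √6) + 21*√(-4 + √6)) = 1/(-26 + √6 + 21*√(-4 + √6))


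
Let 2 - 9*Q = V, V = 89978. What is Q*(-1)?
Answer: 29992/3 ≈ 9997.3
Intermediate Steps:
Q = -29992/3 (Q = 2/9 - 1/9*89978 = 2/9 - 89978/9 = -29992/3 ≈ -9997.3)
Q*(-1) = -29992/3*(-1) = 29992/3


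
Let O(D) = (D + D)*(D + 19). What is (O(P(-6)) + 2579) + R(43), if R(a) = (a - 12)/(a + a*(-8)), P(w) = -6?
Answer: 729292/301 ≈ 2422.9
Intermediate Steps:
O(D) = 2*D*(19 + D) (O(D) = (2*D)*(19 + D) = 2*D*(19 + D))
R(a) = -(-12 + a)/(7*a) (R(a) = (-12 + a)/(a - 8*a) = (-12 + a)/((-7*a)) = (-12 + a)*(-1/(7*a)) = -(-12 + a)/(7*a))
(O(P(-6)) + 2579) + R(43) = (2*(-6)*(19 - 6) + 2579) + (⅐)*(12 - 1*43)/43 = (2*(-6)*13 + 2579) + (⅐)*(1/43)*(12 - 43) = (-156 + 2579) + (⅐)*(1/43)*(-31) = 2423 - 31/301 = 729292/301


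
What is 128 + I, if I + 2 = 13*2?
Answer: 152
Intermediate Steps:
I = 24 (I = -2 + 13*2 = -2 + 26 = 24)
128 + I = 128 + 24 = 152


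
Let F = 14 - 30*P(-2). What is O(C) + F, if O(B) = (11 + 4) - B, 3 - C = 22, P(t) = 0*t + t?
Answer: 108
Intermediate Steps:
P(t) = t (P(t) = 0 + t = t)
C = -19 (C = 3 - 1*22 = 3 - 22 = -19)
O(B) = 15 - B
F = 74 (F = 14 - 30*(-2) = 14 + 60 = 74)
O(C) + F = (15 - 1*(-19)) + 74 = (15 + 19) + 74 = 34 + 74 = 108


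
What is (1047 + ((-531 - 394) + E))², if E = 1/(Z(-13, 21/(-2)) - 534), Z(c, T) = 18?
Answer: 3962828401/266256 ≈ 14884.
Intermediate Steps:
E = -1/516 (E = 1/(18 - 534) = 1/(-516) = -1/516 ≈ -0.0019380)
(1047 + ((-531 - 394) + E))² = (1047 + ((-531 - 394) - 1/516))² = (1047 + (-925 - 1/516))² = (1047 - 477301/516)² = (62951/516)² = 3962828401/266256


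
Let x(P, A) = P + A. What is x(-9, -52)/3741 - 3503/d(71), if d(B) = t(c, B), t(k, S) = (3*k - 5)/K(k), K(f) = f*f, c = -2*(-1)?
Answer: -52418953/3741 ≈ -14012.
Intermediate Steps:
c = 2
K(f) = f²
x(P, A) = A + P
t(k, S) = (-5 + 3*k)/k² (t(k, S) = (3*k - 5)/(k²) = (-5 + 3*k)/k²)
d(B) = ¼ (d(B) = (-5 + 3*2)/2² = (-5 + 6)/4 = (¼)*1 = ¼)
x(-9, -52)/3741 - 3503/d(71) = (-52 - 9)/3741 - 3503/¼ = -61*1/3741 - 3503*4 = -61/3741 - 14012 = -52418953/3741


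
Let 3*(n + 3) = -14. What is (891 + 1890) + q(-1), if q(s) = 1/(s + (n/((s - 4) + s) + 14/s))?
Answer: 686889/247 ≈ 2780.9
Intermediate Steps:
n = -23/3 (n = -3 + (⅓)*(-14) = -3 - 14/3 = -23/3 ≈ -7.6667)
q(s) = 1/(s + 14/s - 23/(3*(-4 + 2*s))) (q(s) = 1/(s + (-23/(3*((s - 4) + s)) + 14/s)) = 1/(s + (-23/(3*((-4 + s) + s)) + 14/s)) = 1/(s + (-23/(3*(-4 + 2*s)) + 14/s)) = 1/(s + (14/s - 23/(3*(-4 + 2*s)))) = 1/(s + 14/s - 23/(3*(-4 + 2*s))))
(891 + 1890) + q(-1) = (891 + 1890) + 6*(-1)*(-2 - 1)/(-168 - 12*(-1)² + 6*(-1)³ + 61*(-1)) = 2781 + 6*(-1)*(-3)/(-168 - 12*1 + 6*(-1) - 61) = 2781 + 6*(-1)*(-3)/(-168 - 12 - 6 - 61) = 2781 + 6*(-1)*(-3)/(-247) = 2781 + 6*(-1)*(-1/247)*(-3) = 2781 - 18/247 = 686889/247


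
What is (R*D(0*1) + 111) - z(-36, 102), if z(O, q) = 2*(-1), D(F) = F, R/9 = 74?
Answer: 113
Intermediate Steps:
R = 666 (R = 9*74 = 666)
z(O, q) = -2
(R*D(0*1) + 111) - z(-36, 102) = (666*(0*1) + 111) - 1*(-2) = (666*0 + 111) + 2 = (0 + 111) + 2 = 111 + 2 = 113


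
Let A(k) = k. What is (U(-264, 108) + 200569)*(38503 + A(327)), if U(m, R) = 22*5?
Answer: 7792365570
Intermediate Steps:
U(m, R) = 110
(U(-264, 108) + 200569)*(38503 + A(327)) = (110 + 200569)*(38503 + 327) = 200679*38830 = 7792365570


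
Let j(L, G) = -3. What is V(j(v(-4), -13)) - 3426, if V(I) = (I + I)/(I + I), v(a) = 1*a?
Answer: -3425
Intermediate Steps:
v(a) = a
V(I) = 1 (V(I) = (2*I)/((2*I)) = (2*I)*(1/(2*I)) = 1)
V(j(v(-4), -13)) - 3426 = 1 - 3426 = -3425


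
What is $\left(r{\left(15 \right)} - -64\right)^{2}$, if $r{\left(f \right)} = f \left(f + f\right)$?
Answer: $264196$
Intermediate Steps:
$r{\left(f \right)} = 2 f^{2}$ ($r{\left(f \right)} = f 2 f = 2 f^{2}$)
$\left(r{\left(15 \right)} - -64\right)^{2} = \left(2 \cdot 15^{2} - -64\right)^{2} = \left(2 \cdot 225 + \left(-157 + 221\right)\right)^{2} = \left(450 + 64\right)^{2} = 514^{2} = 264196$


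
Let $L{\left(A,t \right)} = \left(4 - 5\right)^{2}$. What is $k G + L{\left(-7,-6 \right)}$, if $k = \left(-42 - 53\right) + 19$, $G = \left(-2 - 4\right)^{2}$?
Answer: $-2735$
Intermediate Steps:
$L{\left(A,t \right)} = 1$ ($L{\left(A,t \right)} = \left(-1\right)^{2} = 1$)
$G = 36$ ($G = \left(-6\right)^{2} = 36$)
$k = -76$ ($k = -95 + 19 = -76$)
$k G + L{\left(-7,-6 \right)} = \left(-76\right) 36 + 1 = -2736 + 1 = -2735$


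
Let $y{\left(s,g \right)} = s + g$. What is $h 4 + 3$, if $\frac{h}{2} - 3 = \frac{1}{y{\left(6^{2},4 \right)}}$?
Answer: $\frac{136}{5} \approx 27.2$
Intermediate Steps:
$y{\left(s,g \right)} = g + s$
$h = \frac{121}{20}$ ($h = 6 + \frac{2}{4 + 6^{2}} = 6 + \frac{2}{4 + 36} = 6 + \frac{2}{40} = 6 + 2 \cdot \frac{1}{40} = 6 + \frac{1}{20} = \frac{121}{20} \approx 6.05$)
$h 4 + 3 = \frac{121}{20} \cdot 4 + 3 = \frac{121}{5} + 3 = \frac{136}{5}$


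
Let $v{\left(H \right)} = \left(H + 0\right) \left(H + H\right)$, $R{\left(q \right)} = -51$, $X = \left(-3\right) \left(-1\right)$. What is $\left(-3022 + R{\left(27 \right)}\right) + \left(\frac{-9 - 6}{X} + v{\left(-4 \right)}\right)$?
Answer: $-3046$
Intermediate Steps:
$X = 3$
$v{\left(H \right)} = 2 H^{2}$ ($v{\left(H \right)} = H 2 H = 2 H^{2}$)
$\left(-3022 + R{\left(27 \right)}\right) + \left(\frac{-9 - 6}{X} + v{\left(-4 \right)}\right) = \left(-3022 - 51\right) + \left(\frac{-9 - 6}{3} + 2 \left(-4\right)^{2}\right) = -3073 + \left(\frac{1}{3} \left(-15\right) + 2 \cdot 16\right) = -3073 + \left(-5 + 32\right) = -3073 + 27 = -3046$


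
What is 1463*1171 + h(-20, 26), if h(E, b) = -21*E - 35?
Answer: 1713558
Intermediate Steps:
h(E, b) = -35 - 21*E
1463*1171 + h(-20, 26) = 1463*1171 + (-35 - 21*(-20)) = 1713173 + (-35 + 420) = 1713173 + 385 = 1713558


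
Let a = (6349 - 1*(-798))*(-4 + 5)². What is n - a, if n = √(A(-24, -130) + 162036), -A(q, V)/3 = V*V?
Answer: -7147 + 2*√27834 ≈ -6813.3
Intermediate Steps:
A(q, V) = -3*V² (A(q, V) = -3*V*V = -3*V²)
a = 7147 (a = (6349 + 798)*1² = 7147*1 = 7147)
n = 2*√27834 (n = √(-3*(-130)² + 162036) = √(-3*16900 + 162036) = √(-50700 + 162036) = √111336 = 2*√27834 ≈ 333.67)
n - a = 2*√27834 - 1*7147 = 2*√27834 - 7147 = -7147 + 2*√27834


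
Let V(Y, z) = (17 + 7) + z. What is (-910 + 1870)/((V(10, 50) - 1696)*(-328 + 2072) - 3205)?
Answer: -320/943991 ≈ -0.00033899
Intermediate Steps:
V(Y, z) = 24 + z
(-910 + 1870)/((V(10, 50) - 1696)*(-328 + 2072) - 3205) = (-910 + 1870)/(((24 + 50) - 1696)*(-328 + 2072) - 3205) = 960/((74 - 1696)*1744 - 3205) = 960/(-1622*1744 - 3205) = 960/(-2828768 - 3205) = 960/(-2831973) = 960*(-1/2831973) = -320/943991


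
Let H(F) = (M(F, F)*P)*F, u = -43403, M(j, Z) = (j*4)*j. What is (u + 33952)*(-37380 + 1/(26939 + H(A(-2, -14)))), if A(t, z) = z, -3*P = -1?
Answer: 24673315309227/69841 ≈ 3.5328e+8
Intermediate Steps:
M(j, Z) = 4*j**2 (M(j, Z) = (4*j)*j = 4*j**2)
P = 1/3 (P = -1/3*(-1) = 1/3 ≈ 0.33333)
H(F) = 4*F**3/3 (H(F) = ((4*F**2)*(1/3))*F = (4*F**2/3)*F = 4*F**3/3)
(u + 33952)*(-37380 + 1/(26939 + H(A(-2, -14)))) = (-43403 + 33952)*(-37380 + 1/(26939 + (4/3)*(-14)**3)) = -9451*(-37380 + 1/(26939 + (4/3)*(-2744))) = -9451*(-37380 + 1/(26939 - 10976/3)) = -9451*(-37380 + 1/(69841/3)) = -9451*(-37380 + 3/69841) = -9451*(-2610656577/69841) = 24673315309227/69841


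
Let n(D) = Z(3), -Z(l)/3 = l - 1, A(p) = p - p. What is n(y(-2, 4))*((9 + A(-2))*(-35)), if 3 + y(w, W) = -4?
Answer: 1890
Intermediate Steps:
A(p) = 0
Z(l) = 3 - 3*l (Z(l) = -3*(l - 1) = -3*(-1 + l) = 3 - 3*l)
y(w, W) = -7 (y(w, W) = -3 - 4 = -7)
n(D) = -6 (n(D) = 3 - 3*3 = 3 - 9 = -6)
n(y(-2, 4))*((9 + A(-2))*(-35)) = -6*(9 + 0)*(-35) = -54*(-35) = -6*(-315) = 1890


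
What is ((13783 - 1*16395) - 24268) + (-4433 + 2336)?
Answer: -28977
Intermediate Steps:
((13783 - 1*16395) - 24268) + (-4433 + 2336) = ((13783 - 16395) - 24268) - 2097 = (-2612 - 24268) - 2097 = -26880 - 2097 = -28977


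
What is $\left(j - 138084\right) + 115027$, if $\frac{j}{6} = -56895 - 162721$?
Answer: $-1340753$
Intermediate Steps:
$j = -1317696$ ($j = 6 \left(-56895 - 162721\right) = 6 \left(-219616\right) = -1317696$)
$\left(j - 138084\right) + 115027 = \left(-1317696 - 138084\right) + 115027 = -1455780 + 115027 = -1340753$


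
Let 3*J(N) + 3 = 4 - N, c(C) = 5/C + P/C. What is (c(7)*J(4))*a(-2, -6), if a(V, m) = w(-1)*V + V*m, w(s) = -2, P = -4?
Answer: -16/7 ≈ -2.2857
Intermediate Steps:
c(C) = 1/C (c(C) = 5/C - 4/C = 1/C)
J(N) = 1/3 - N/3 (J(N) = -1 + (4 - N)/3 = -1 + (4/3 - N/3) = 1/3 - N/3)
a(V, m) = -2*V + V*m
(c(7)*J(4))*a(-2, -6) = ((1/3 - 1/3*4)/7)*(-2*(-2 - 6)) = ((1/3 - 4/3)/7)*(-2*(-8)) = ((1/7)*(-1))*16 = -1/7*16 = -16/7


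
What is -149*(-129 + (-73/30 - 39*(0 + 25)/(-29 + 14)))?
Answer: 296957/30 ≈ 9898.6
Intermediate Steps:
-149*(-129 + (-73/30 - 39*(0 + 25)/(-29 + 14))) = -149*(-129 + (-73*1/30 - 39/((-15/25)))) = -149*(-129 + (-73/30 - 39/((-15*1/25)))) = -149*(-129 + (-73/30 - 39/(-⅗))) = -149*(-129 + (-73/30 - 39*(-5/3))) = -149*(-129 + (-73/30 + 65)) = -149*(-129 + 1877/30) = -149*(-1993/30) = 296957/30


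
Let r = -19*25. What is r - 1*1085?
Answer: -1560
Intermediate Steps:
r = -475
r - 1*1085 = -475 - 1*1085 = -475 - 1085 = -1560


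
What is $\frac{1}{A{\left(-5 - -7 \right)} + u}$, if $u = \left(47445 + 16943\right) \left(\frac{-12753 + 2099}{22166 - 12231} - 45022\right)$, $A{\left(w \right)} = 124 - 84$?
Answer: $- \frac{9935}{28801023977512} \approx -3.4495 \cdot 10^{-10}$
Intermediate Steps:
$A{\left(w \right)} = 40$
$u = - \frac{28801024374912}{9935}$ ($u = 64388 \left(- \frac{10654}{9935} - 45022\right) = 64388 \left(- \frac{447304224}{9935}\right) = - \frac{28801024374912}{9935} \approx -2.8989 \cdot 10^{9}$)
$\frac{1}{A{\left(-5 - -7 \right)} + u} = \frac{1}{40 - \frac{28801024374912}{9935}} = \frac{1}{- \frac{28801023977512}{9935}} = - \frac{9935}{28801023977512}$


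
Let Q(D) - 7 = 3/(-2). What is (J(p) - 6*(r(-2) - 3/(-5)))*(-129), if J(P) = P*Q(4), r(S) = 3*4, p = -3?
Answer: 118809/10 ≈ 11881.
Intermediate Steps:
Q(D) = 11/2 (Q(D) = 7 + 3/(-2) = 7 + 3*(-½) = 7 - 3/2 = 11/2)
r(S) = 12
J(P) = 11*P/2 (J(P) = P*(11/2) = 11*P/2)
(J(p) - 6*(r(-2) - 3/(-5)))*(-129) = ((11/2)*(-3) - 6*(12 - 3/(-5)))*(-129) = (-33/2 - 6*(12 - 3*(-⅕)))*(-129) = (-33/2 - 6*(12 + ⅗))*(-129) = (-33/2 - 6*63/5)*(-129) = (-33/2 - 378/5)*(-129) = -921/10*(-129) = 118809/10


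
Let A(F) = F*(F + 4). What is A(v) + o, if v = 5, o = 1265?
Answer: 1310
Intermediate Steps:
A(F) = F*(4 + F)
A(v) + o = 5*(4 + 5) + 1265 = 5*9 + 1265 = 45 + 1265 = 1310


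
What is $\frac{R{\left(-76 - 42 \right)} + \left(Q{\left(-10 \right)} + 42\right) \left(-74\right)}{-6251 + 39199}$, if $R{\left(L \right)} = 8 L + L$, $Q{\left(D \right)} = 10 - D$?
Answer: $- \frac{2825}{16474} \approx -0.17148$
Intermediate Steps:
$R{\left(L \right)} = 9 L$
$\frac{R{\left(-76 - 42 \right)} + \left(Q{\left(-10 \right)} + 42\right) \left(-74\right)}{-6251 + 39199} = \frac{9 \left(-76 - 42\right) + \left(\left(10 - -10\right) + 42\right) \left(-74\right)}{-6251 + 39199} = \frac{9 \left(-76 - 42\right) + \left(\left(10 + 10\right) + 42\right) \left(-74\right)}{32948} = \left(9 \left(-118\right) + \left(20 + 42\right) \left(-74\right)\right) \frac{1}{32948} = \left(-1062 + 62 \left(-74\right)\right) \frac{1}{32948} = \left(-1062 - 4588\right) \frac{1}{32948} = \left(-5650\right) \frac{1}{32948} = - \frac{2825}{16474}$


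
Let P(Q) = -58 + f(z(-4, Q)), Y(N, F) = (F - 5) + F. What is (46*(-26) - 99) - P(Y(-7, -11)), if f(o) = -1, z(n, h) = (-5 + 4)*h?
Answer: -1236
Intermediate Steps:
z(n, h) = -h
Y(N, F) = -5 + 2*F (Y(N, F) = (-5 + F) + F = -5 + 2*F)
P(Q) = -59 (P(Q) = -58 - 1 = -59)
(46*(-26) - 99) - P(Y(-7, -11)) = (46*(-26) - 99) - 1*(-59) = (-1196 - 99) + 59 = -1295 + 59 = -1236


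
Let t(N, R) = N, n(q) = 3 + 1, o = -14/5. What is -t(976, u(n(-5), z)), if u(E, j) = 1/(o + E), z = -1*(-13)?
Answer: -976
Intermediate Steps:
o = -14/5 (o = -14*1/5 = -14/5 ≈ -2.8000)
n(q) = 4
z = 13
u(E, j) = 1/(-14/5 + E)
-t(976, u(n(-5), z)) = -1*976 = -976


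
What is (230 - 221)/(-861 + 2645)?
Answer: 9/1784 ≈ 0.0050448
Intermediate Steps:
(230 - 221)/(-861 + 2645) = 9/1784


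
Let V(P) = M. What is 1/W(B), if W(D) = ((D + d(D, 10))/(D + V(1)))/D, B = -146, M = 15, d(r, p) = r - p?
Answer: -9563/151 ≈ -63.331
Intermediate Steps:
V(P) = 15
W(D) = (-10 + 2*D)/(D*(15 + D)) (W(D) = ((D + (D - 1*10))/(D + 15))/D = ((D + (D - 10))/(15 + D))/D = ((D + (-10 + D))/(15 + D))/D = ((-10 + 2*D)/(15 + D))/D = (-10 + 2*D)/(D*(15 + D)))
1/W(B) = 1/(2*(-5 - 146)/(-146*(15 - 146))) = 1/(2*(-1/146)*(-151)/(-131)) = 1/(2*(-1/146)*(-1/131)*(-151)) = 1/(-151/9563) = -9563/151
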